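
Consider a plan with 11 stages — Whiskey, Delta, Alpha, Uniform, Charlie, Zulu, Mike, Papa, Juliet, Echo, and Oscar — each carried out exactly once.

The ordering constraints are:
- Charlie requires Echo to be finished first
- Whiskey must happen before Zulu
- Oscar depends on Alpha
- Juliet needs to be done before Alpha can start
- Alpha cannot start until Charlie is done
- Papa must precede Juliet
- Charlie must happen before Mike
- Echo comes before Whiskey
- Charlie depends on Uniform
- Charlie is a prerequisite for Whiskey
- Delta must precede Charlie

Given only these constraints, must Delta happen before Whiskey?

Yes

Chaining the stated constraints: Delta → Charlie → Whiskey.
That forces Delta before Whiskey in every valid schedule.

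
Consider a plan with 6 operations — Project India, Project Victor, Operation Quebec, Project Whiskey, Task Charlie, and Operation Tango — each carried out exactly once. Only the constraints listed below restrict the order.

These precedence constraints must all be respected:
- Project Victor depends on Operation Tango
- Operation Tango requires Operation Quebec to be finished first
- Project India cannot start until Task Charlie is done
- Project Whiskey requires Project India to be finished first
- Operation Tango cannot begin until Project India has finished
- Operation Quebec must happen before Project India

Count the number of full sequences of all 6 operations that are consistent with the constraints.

The operations with no prerequisites are Operation Quebec, Task Charlie; any of them can be placed first.
Systematically extending each partial ordering one operation at a time and counting, there are 6 complete orderings.

6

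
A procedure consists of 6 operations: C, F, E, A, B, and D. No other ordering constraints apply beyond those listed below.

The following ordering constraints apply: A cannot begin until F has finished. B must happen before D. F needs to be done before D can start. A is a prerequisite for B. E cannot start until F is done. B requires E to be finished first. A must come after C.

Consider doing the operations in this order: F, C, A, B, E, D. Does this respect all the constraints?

The sequence places B ahead of E.
But one of the constraints requires E before B, so this ordering violates it.

No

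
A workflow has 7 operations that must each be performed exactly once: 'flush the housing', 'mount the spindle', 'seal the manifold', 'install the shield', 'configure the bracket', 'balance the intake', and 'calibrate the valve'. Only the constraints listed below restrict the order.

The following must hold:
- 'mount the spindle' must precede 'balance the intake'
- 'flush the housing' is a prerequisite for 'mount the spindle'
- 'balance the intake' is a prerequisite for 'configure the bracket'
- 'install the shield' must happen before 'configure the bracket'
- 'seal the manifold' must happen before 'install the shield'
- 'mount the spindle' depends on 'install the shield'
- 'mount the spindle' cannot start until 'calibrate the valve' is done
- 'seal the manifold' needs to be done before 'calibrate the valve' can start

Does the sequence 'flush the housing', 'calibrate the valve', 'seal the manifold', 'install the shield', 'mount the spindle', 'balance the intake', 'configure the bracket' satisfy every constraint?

No

Here 'seal the manifold' comes after 'calibrate the valve'.
That contradicts the constraint that 'seal the manifold' must precede 'calibrate the valve'.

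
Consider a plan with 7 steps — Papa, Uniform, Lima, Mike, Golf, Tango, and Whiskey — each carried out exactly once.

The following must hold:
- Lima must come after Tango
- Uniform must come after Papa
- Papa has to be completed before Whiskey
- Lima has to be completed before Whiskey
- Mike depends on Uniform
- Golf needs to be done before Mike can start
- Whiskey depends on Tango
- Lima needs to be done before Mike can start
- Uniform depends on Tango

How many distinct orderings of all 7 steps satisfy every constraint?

The steps with no prerequisites are Papa, Golf, Tango; any of them can be placed first.
Counting all ways to extend the partial order to a total order gives 73.

73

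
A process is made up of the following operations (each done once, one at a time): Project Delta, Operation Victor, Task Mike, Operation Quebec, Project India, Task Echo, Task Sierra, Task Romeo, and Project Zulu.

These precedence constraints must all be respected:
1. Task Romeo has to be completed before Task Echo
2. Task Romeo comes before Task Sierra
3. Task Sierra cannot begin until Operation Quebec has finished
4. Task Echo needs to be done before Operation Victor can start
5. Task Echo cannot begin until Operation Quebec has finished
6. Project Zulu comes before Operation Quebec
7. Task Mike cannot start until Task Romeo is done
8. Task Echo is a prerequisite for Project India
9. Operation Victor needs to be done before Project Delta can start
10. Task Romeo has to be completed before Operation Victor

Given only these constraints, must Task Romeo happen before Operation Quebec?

No

Nothing in the constraints links Task Romeo and Operation Quebec; they are unordered relative to each other.
A valid ordering placing Operation Quebec before Task Romeo exists, so the answer is no.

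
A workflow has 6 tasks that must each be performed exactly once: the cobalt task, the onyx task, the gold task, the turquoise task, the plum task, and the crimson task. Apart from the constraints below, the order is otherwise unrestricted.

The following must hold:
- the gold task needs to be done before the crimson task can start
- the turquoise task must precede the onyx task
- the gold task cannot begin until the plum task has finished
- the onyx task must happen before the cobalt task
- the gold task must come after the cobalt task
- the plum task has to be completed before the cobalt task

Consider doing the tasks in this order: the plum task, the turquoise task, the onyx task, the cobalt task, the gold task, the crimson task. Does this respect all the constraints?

Going through the constraints one by one, each required predecessor appears earlier in the sequence than its dependent — e.g. the plum task (position 1) is before the gold task (position 5), as required.

Yes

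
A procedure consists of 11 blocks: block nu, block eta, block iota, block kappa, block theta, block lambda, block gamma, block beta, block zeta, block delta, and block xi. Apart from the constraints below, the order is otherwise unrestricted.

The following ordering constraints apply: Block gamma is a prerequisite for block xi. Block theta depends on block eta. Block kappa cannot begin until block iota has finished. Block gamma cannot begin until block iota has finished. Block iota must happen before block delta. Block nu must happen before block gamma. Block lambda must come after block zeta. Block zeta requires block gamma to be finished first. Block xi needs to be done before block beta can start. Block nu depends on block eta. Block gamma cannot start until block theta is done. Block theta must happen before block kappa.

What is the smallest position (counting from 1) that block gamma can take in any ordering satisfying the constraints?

5

Every block that must precede block gamma has to come before it. Tracing all chains that end at block gamma, those blocks are: block nu, block eta, block iota, block theta — 4 in total.
So at minimum 4 blocks come before block gamma, putting block gamma no earlier than position 5. That position is achievable by scheduling exactly those predecessors first.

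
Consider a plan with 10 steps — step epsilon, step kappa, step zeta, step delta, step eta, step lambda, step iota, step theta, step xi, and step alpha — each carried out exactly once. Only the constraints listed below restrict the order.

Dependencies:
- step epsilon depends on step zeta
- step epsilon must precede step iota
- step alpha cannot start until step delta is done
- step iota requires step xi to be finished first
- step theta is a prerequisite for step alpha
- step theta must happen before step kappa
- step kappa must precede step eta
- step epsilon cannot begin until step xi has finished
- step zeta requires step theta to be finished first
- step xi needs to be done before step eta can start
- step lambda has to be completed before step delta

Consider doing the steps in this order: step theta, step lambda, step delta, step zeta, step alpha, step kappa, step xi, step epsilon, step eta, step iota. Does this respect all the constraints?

Yes

Going through the constraints one by one, each required predecessor appears earlier in the sequence than its dependent — e.g. step theta (position 1) is before step kappa (position 6), as required.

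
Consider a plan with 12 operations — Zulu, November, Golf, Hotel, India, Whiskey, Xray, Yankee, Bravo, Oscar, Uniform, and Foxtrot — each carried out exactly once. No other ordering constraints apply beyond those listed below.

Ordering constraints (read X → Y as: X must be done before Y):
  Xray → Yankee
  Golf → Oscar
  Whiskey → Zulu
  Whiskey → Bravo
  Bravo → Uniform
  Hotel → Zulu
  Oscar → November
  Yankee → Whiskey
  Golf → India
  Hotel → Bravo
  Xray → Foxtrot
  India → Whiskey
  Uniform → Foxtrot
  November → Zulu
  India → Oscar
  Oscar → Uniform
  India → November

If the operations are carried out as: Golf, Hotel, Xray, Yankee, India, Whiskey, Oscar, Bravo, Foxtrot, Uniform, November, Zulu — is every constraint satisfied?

The sequence places Foxtrot ahead of Uniform.
That contradicts the constraint that Uniform must precede Foxtrot.

No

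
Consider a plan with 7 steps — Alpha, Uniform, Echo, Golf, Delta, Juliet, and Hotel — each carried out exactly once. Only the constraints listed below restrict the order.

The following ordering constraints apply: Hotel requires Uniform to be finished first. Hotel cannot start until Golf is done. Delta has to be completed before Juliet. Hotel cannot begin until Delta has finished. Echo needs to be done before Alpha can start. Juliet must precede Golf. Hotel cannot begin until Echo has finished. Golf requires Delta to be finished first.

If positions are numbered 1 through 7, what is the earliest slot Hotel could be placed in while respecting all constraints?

Every step that must precede Hotel has to come before it. Tracing all chains that end at Hotel, those steps are: Uniform, Echo, Golf, Delta, Juliet — 5 in total.
With 5 mandatory predecessors, the earliest Hotel can sit is position 5+1 = 6, and placing just those 5 first achieves it.

6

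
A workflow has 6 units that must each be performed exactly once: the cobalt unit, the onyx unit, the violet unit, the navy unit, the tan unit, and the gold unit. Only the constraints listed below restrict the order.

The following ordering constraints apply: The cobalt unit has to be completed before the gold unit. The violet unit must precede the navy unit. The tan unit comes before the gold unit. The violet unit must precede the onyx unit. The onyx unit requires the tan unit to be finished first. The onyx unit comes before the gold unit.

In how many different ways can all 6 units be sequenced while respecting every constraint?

33

3 units have no prerequisites (the cobalt unit, the violet unit, the tan unit), so any of them could come first.
Enumerating by repeatedly choosing an available unit (one whose prerequisites are all placed) gives 33 distinct complete orderings.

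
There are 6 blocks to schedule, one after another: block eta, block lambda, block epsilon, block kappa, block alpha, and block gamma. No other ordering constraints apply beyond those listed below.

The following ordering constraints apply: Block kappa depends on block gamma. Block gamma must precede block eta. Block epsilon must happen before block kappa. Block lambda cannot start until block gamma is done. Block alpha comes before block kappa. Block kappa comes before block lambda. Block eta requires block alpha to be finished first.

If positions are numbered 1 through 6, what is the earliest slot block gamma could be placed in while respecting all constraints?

Nothing is required before block gamma; it can be the very first block.

1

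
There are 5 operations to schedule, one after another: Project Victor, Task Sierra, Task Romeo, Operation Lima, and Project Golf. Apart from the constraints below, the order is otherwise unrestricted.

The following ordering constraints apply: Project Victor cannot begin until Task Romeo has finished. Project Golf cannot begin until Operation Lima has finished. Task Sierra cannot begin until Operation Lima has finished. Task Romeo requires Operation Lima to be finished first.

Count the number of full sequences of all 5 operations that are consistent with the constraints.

Operation Lima is the only operation with nothing required before it, so every ordering starts there.
Systematically extending each partial ordering one operation at a time and counting, there are 12 complete orderings.

12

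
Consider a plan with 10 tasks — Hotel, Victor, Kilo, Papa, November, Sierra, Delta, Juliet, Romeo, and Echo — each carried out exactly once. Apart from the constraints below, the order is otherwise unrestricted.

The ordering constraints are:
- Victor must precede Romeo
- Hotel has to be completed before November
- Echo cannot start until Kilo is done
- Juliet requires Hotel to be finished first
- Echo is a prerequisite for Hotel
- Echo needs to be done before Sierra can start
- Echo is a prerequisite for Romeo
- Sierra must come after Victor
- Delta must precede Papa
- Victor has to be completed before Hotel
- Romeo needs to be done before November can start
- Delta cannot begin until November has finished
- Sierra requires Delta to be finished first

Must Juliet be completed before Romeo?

Nothing in the constraints links Juliet and Romeo; they are unordered relative to each other.
A valid ordering placing Romeo before Juliet exists, so the answer is no.

No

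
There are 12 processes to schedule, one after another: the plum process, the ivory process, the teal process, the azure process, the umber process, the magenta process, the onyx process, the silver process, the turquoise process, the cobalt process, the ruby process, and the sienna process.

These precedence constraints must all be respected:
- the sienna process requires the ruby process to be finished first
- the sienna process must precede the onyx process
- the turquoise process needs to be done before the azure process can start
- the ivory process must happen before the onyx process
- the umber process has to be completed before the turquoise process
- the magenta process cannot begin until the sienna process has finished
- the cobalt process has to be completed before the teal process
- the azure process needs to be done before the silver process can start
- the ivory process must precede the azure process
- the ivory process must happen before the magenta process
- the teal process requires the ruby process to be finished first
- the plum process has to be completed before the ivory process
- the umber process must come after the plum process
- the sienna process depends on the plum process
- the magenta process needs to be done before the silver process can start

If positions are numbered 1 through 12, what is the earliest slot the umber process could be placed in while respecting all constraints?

2

The only process forced before the umber process (directly or transitively) is the plum process.
With 1 mandatory predecessor, the earliest the umber process can sit is position 1+1 = 2, and placing just that one first achieves it.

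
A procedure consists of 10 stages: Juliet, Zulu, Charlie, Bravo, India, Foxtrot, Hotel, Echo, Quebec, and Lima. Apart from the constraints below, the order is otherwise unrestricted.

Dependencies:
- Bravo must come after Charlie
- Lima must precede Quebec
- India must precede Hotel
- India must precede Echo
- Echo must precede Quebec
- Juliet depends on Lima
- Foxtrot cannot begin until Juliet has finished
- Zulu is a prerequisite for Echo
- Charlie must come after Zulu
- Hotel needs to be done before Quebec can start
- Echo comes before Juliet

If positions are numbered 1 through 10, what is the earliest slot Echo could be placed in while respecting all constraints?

3

The stages that are forced before Echo, directly or transitively, are Zulu, India. That's 2 stages.
With 2 mandatory predecessors, the earliest Echo can sit is position 2+1 = 3, and placing just those 2 first achieves it.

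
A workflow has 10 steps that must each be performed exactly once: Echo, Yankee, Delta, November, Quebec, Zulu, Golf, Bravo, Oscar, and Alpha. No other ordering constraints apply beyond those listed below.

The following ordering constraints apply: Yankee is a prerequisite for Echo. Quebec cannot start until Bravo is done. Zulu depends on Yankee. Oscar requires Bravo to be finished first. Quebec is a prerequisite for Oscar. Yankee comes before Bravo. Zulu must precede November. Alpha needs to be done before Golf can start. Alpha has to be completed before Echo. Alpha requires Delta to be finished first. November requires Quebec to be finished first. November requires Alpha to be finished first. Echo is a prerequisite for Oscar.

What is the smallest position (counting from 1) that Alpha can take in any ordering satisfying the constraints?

The only step forced before Alpha (directly or transitively) is Delta.
With 1 mandatory predecessor, the earliest Alpha can sit is position 1+1 = 2, and placing just that one first achieves it.

2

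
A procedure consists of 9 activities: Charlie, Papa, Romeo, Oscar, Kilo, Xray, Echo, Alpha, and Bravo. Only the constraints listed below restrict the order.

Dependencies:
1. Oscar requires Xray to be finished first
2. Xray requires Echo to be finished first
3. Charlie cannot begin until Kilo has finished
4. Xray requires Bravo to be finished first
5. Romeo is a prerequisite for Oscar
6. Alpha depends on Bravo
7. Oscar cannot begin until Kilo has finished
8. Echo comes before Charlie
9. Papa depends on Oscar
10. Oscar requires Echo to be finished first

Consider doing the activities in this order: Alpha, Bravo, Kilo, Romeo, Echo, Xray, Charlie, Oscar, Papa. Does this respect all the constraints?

No

Here Bravo comes after Alpha.
But one of the constraints requires Bravo before Alpha, so this ordering violates it.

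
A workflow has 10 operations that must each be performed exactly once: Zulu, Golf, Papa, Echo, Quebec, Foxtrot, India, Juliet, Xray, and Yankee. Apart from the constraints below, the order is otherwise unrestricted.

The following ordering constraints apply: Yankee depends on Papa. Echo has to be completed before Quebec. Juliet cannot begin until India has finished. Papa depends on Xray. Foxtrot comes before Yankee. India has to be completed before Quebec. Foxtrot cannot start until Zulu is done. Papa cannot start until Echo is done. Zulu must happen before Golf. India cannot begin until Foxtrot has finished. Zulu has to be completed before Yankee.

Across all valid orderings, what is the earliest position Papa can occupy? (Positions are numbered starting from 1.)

3

The operations that are forced before Papa, directly or transitively, are Echo, Xray. That's 2 operations.
So at minimum 2 operations come before Papa, putting Papa no earlier than position 3. That position is achievable by scheduling exactly those predecessors first.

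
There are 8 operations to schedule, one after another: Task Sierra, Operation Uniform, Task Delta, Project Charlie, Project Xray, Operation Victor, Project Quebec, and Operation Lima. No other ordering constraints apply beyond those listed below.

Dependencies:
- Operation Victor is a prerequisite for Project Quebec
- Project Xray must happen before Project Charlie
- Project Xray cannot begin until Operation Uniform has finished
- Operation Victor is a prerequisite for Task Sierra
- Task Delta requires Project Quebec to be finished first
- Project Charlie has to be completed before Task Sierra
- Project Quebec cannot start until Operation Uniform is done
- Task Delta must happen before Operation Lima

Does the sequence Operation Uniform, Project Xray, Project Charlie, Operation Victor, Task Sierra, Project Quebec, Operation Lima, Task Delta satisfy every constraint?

No

Here Task Delta comes after Operation Lima.
Since Task Delta is required before Operation Lima, the ordering is invalid.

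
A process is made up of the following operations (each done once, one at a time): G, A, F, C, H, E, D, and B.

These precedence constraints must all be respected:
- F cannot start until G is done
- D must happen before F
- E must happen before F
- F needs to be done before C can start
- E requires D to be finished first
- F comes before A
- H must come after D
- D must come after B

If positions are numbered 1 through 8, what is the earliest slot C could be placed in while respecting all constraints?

6

The operations that are forced before C, directly or transitively, are G, F, E, D, B. That's 5 operations.
With 5 mandatory predecessors, the earliest C can sit is position 5+1 = 6, and placing just those 5 first achieves it.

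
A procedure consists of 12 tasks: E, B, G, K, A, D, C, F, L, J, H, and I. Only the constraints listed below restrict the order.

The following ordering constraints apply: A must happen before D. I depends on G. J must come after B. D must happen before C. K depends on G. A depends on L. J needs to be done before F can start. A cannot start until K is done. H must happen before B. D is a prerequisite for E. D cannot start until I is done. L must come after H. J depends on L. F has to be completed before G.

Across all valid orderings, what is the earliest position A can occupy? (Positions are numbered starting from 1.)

8

The tasks that are forced before A, directly or transitively, are B, G, K, F, L, J, H. That's 7 tasks.
With 7 mandatory predecessors, the earliest A can sit is position 7+1 = 8, and placing just those 7 first achieves it.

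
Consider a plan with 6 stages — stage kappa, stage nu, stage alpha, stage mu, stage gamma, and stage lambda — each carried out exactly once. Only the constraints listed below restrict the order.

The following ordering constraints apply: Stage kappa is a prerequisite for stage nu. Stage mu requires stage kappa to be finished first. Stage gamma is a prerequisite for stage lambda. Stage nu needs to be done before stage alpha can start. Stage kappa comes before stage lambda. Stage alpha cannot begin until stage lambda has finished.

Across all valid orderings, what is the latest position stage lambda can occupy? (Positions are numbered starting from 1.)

5

The only stage forced after stage lambda (directly or by a chain) is stage alpha.
With 1 mandatory successor out of 6 stages total, the latest slot for stage lambda is 6−1 = 5, and it's reachable by doing all non-successors before stage lambda.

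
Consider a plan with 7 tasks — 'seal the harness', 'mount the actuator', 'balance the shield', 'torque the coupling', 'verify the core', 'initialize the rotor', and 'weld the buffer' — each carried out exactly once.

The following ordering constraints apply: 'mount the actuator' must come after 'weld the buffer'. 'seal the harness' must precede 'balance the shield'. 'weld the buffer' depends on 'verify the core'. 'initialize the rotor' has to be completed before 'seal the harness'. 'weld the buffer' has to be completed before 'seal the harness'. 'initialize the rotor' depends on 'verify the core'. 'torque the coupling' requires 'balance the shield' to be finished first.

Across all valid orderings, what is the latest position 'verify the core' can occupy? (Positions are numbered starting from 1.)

1

Following every chain forward from 'verify the core', the tasks that must come later are 'seal the harness', 'mount the actuator', 'balance the shield', 'torque the coupling', 'initialize the rotor', 'weld the buffer' — 6 of them.
So at least 6 tasks follow 'verify the core', putting 'verify the core' no later than position 1. That position is achievable by scheduling everything else first.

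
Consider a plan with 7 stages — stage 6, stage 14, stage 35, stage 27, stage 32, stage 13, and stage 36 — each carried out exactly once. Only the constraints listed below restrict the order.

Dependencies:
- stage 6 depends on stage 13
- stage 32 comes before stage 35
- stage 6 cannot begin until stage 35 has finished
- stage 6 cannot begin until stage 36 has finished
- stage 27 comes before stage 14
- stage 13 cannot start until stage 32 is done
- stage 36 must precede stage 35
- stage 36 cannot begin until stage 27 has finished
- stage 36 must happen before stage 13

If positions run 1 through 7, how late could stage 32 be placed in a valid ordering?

4

Following every chain forward from stage 32, the stages that must come later are stage 6, stage 35, stage 13 — 3 of them.
With 3 mandatory successors out of 7 stages total, the latest slot for stage 32 is 7−3 = 4, and it's reachable by doing all non-successors before stage 32.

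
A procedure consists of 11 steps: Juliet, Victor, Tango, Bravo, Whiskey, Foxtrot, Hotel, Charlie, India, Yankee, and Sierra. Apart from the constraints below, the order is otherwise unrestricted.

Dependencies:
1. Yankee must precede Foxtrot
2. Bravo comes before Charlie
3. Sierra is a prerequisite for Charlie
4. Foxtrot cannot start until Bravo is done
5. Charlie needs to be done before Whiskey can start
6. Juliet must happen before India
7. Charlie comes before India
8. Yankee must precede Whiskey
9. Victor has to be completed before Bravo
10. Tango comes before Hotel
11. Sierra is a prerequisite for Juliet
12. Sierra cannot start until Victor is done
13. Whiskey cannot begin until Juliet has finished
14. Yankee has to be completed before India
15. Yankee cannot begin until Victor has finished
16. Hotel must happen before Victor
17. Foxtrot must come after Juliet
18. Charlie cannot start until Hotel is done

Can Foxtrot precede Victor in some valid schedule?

The constraints give a chain Victor → Yankee → Foxtrot, which forces Victor before Foxtrot.
Hence Foxtrot can never be scheduled before Victor.

No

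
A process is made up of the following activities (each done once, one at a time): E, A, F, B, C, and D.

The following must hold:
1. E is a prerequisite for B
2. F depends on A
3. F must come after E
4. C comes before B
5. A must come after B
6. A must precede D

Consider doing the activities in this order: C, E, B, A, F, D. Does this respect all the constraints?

Yes

Every stated constraint is respected: E sits at position 2, ahead of F at position 5, and each of the other listed pairs likewise has the predecessor earlier in the sequence.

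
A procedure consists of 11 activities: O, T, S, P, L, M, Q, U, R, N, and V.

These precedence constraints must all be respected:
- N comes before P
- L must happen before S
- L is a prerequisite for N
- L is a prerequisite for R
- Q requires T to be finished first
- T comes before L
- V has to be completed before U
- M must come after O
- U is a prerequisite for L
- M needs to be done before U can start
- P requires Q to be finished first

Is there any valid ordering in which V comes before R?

Yes

The constraints force V before R, so yes — every valid ordering has V earlier.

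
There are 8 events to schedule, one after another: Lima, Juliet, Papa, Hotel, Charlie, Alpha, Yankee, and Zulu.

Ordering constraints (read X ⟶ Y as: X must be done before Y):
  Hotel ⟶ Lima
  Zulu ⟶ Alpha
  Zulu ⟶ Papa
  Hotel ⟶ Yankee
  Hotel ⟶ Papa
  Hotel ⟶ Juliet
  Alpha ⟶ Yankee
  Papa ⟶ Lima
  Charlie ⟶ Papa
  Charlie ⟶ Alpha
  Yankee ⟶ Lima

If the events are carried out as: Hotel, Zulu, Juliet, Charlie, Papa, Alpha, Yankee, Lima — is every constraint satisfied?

Yes

Every stated constraint is respected: Hotel sits at position 1, ahead of Lima at position 8, and each of the other listed pairs likewise has the predecessor earlier in the sequence.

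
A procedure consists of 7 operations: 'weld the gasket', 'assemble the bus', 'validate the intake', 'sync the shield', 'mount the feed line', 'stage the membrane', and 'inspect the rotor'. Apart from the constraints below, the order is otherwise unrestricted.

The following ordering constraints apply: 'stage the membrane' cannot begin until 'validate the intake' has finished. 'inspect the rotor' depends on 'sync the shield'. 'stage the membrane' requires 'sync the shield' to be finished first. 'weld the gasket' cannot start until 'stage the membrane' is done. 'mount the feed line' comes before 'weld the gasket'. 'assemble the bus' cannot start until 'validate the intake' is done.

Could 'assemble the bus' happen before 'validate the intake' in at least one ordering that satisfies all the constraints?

Following 'validate the intake' → 'assemble the bus', 'validate the intake' must precede 'assemble the bus' in every valid ordering.
Hence 'assemble the bus' can never be scheduled before 'validate the intake'.

No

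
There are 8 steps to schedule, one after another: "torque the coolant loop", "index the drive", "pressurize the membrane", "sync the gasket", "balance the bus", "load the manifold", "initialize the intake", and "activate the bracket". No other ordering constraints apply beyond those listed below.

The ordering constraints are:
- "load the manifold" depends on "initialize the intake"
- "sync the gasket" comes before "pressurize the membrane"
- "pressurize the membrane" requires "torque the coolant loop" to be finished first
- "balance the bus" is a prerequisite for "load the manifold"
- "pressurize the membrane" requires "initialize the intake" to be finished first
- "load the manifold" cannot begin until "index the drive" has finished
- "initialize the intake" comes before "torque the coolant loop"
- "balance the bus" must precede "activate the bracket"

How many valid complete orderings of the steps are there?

4 steps have no prerequisites ("index the drive", "sync the gasket", "balance the bus", "initialize the intake"), so any of them could come first.
Enumerating by repeatedly choosing an available step (one whose prerequisites are all placed) gives 975 distinct complete orderings.

975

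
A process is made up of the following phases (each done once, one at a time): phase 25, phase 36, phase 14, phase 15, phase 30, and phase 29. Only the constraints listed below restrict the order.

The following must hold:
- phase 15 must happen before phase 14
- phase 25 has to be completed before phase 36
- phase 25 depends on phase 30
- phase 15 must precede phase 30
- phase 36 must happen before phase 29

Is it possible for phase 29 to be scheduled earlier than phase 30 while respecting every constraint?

No

Following phase 30 → phase 25 → phase 36 → phase 29, phase 30 must precede phase 29 in every valid ordering.
So no valid ordering can have phase 29 before phase 30.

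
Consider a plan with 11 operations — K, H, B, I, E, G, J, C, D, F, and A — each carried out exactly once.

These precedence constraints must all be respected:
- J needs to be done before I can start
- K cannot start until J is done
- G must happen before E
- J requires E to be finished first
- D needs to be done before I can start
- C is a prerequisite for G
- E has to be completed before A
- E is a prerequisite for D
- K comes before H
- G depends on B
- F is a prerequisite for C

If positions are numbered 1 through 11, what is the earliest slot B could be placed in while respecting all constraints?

Nothing is required before B; it can be the very first operation.

1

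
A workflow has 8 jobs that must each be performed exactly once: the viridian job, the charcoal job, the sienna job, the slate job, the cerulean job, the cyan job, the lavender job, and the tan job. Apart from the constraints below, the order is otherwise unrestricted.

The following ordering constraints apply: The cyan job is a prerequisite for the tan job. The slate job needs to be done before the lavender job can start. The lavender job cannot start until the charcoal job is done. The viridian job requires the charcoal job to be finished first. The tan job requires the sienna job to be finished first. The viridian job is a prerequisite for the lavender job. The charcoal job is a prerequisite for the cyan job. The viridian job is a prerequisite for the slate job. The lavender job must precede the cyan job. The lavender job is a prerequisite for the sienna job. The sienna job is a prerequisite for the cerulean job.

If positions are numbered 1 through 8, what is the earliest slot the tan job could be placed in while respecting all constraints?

7

Every job that must precede the tan job has to come before it. Tracing all chains that end at the tan job, those jobs are: the viridian job, the charcoal job, the sienna job, the slate job, the cyan job, the lavender job — 6 in total.
With 6 mandatory predecessors, the earliest the tan job can sit is position 6+1 = 7, and placing just those 6 first achieves it.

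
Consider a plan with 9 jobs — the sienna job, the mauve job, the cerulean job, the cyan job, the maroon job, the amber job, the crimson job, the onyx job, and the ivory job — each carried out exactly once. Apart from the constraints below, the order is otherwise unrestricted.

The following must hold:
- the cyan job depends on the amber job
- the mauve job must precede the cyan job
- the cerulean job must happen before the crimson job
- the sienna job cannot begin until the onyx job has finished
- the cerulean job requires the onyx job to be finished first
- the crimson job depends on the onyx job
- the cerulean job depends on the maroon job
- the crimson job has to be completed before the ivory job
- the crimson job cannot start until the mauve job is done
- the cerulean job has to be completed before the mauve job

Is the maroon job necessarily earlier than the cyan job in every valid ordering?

There is a constraint chain the maroon job → the cerulean job → the mauve job → the cyan job.
So the maroon job must precede the cyan job in any valid ordering.

Yes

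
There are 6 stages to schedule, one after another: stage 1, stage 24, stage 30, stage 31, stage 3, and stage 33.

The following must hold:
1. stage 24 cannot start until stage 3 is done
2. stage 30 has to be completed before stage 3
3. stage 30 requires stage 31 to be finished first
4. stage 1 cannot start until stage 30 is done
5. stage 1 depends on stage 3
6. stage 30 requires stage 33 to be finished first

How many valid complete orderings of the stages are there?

4

2 stages have no prerequisites (stage 31, stage 33), so any of them could come first.
Counting all ways to extend the partial order to a total order gives 4.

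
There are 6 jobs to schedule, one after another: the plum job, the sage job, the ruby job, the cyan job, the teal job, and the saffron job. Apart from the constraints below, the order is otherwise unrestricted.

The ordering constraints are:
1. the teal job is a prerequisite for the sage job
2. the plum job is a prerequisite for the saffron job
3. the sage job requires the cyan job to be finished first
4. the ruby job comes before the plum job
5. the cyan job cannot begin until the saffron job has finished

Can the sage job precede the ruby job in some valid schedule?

No

The constraints give a chain the ruby job → the plum job → the saffron job → the cyan job → the sage job, which forces the ruby job before the sage job.
So no valid ordering can have the sage job before the ruby job.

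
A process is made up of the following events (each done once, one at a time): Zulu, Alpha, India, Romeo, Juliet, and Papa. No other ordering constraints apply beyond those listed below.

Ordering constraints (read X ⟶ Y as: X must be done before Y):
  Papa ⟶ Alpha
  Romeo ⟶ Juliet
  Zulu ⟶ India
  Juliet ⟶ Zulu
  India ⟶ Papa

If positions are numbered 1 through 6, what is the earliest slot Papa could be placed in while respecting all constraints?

The events that are forced before Papa, directly or transitively, are Zulu, India, Romeo, Juliet. That's 4 events.
So at minimum 4 events come before Papa, putting Papa no earlier than position 5. That position is achievable by scheduling exactly those predecessors first.

5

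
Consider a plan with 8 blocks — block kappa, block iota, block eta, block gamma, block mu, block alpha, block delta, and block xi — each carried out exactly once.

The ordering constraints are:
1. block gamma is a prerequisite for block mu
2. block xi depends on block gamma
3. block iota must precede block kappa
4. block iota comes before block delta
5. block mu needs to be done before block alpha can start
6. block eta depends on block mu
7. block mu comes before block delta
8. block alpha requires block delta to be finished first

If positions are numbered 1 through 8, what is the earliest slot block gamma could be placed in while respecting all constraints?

1

No constraint forces any other block before block gamma, so it can be placed first.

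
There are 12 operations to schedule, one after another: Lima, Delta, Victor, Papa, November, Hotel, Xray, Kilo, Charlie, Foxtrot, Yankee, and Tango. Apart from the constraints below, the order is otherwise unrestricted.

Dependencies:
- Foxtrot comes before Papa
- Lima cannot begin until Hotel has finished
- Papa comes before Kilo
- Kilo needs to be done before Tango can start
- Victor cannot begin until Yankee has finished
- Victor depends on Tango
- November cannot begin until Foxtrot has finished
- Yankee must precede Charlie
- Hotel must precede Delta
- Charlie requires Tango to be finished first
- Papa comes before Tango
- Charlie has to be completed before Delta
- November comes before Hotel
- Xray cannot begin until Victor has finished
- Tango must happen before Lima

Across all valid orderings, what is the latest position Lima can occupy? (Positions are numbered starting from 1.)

Lima has no required successors, so nothing stops it from going last (position 12).

12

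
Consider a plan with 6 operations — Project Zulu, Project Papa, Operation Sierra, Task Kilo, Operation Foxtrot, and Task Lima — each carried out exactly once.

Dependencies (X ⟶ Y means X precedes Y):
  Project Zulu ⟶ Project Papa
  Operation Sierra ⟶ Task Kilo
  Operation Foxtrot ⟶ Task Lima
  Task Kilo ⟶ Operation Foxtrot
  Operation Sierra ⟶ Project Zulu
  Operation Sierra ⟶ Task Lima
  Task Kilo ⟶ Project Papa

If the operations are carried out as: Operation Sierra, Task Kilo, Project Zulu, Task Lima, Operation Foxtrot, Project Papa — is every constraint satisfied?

No

In the proposed order, Task Lima appears before Operation Foxtrot.
But one of the constraints requires Operation Foxtrot before Task Lima, so this ordering violates it.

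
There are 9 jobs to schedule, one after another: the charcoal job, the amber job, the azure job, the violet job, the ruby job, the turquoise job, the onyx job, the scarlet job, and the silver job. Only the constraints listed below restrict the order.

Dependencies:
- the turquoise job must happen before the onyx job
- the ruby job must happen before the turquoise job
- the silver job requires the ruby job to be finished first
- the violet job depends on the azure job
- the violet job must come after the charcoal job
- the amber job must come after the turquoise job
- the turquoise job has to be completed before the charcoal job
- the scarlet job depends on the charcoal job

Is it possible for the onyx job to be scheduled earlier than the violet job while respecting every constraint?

Nothing in the constraints forces the violet job before the onyx job — there is no chain from the violet job to the onyx job.
That means at least one valid schedule has the onyx job before the violet job.

Yes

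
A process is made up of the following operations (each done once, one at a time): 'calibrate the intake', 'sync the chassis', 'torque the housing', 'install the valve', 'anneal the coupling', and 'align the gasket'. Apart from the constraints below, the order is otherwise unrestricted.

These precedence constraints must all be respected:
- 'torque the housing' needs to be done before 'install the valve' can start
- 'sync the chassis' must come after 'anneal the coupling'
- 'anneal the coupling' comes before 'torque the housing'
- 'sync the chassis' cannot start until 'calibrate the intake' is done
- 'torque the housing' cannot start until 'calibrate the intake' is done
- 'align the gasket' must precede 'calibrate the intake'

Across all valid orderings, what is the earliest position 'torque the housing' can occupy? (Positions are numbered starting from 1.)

4

The operations that are forced before 'torque the housing', directly or transitively, are 'calibrate the intake', 'anneal the coupling', 'align the gasket'. That's 3 operations.
With 3 mandatory predecessors, the earliest 'torque the housing' can sit is position 3+1 = 4, and placing just those 3 first achieves it.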